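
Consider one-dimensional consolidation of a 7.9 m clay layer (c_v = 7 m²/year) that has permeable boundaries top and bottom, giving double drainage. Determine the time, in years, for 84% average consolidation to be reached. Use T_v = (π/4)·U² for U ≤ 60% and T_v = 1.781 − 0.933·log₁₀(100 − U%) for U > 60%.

t ≈ 1.47 years

Drainage path length: H_d = H/2 = 3.95 m (double drainage).
U > 60%: T_v = 1.781 − 0.933·log₁₀(100 − 84) = 0.65756.
t = T_v·H_d²/c_v = 0.65756×3.95²/7 = 1.466 years.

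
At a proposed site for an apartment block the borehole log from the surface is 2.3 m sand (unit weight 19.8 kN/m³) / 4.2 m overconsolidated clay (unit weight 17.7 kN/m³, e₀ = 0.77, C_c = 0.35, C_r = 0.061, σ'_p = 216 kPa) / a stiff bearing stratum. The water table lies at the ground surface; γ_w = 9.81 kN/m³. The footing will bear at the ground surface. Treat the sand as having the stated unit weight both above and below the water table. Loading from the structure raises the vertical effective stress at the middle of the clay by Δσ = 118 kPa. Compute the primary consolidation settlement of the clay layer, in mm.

S_c ≈ 86.9 mm

Mid-depth of clay below the ground surface: z = 2.3 + 4.2/2 = 4.4 m.
Total vertical stress at mid-clay: σ_v = 19.8×2.3 + 17.7×2.1 = 82.71 kPa.
Pore pressure: u = 9.81×(4.4 − 0) = 43.164 kPa.
Initial effective stress: σ'_0 = σ_v − u = 82.71 − 43.164 = 39.546 kPa.
Final effective stress: σ'_f = 39.546 + 118 = 157.55 kPa.
σ'_f = 157.55 ≤ σ'_p = 216 kPa, so the clay remains overconsolidated and only the recompression index applies:
S_c = C_r·H/(1+e₀)·log₁₀(σ'_f/σ'_0) = 0.061×4.2/1.77×log₁₀(157.55/39.546)
    = 0.14475 × 0.60032 = 0.08689 m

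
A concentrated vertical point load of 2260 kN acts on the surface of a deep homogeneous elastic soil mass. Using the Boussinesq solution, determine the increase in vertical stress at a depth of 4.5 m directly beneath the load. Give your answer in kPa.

Boussinesq vertical stress below a point load on an elastic half-space:
Δσ_z = 3P/(2πz²) · [1 + (r/z)²]^(−5/2)
r/z = 0/4.5 = 0; [1+(r/z)²]^(−5/2) = 1.
Δσ_z = 3×2260/(2π×4.5²) × 1 = 53.287 × 1 = 53.29 kPa

Δσ_z ≈ 53.3 kPa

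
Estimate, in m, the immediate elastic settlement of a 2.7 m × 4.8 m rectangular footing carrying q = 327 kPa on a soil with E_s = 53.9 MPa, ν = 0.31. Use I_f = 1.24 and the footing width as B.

Immediate (elastic) settlement: S_e = q·B·(1−ν²)/E_s · I_f.
E_s = 53.9 MPa = 53900 kPa.
S_e = 327 × 2.7 × (1 − 0.31²) / 53900 × 1.24
    = 327 × 2.7 × 0.9039 / 53900 × 1.24
    = 0.01836 m

S_e ≈ 0.0184 m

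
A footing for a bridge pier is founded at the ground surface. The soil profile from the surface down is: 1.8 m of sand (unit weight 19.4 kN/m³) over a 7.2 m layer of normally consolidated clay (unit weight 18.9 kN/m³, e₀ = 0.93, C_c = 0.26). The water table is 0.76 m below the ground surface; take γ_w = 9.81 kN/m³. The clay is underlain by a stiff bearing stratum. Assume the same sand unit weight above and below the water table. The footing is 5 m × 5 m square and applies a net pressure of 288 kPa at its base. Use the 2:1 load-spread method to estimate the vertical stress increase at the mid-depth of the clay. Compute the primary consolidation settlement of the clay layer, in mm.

S_c ≈ 324 mm

Mid-depth of clay below the ground surface: z = 1.8 + 7.2/2 = 5.4 m.
Total vertical stress at mid-clay: σ_v = 19.4×1.8 + 18.9×3.6 = 102.96 kPa.
Pore pressure: u = 9.81×(5.4 − 0.76) = 45.518 kPa.
Initial effective stress: σ'_0 = σ_v − u = 102.96 − 45.518 = 57.442 kPa.
Stress increase at mid-clay by the 2:1 spreading method:
Δσ = qBL/((B+z)(L+z)) = 288×5×5/((5+5.4)(5+5.4)) = 66.568 kPa
Final effective stress: σ'_f = σ'_0 + Δσ = 57.442 + 66.568 = 124.01 kPa.
Normally consolidated clay, so the full stress increment lies on the virgin compression line:
S_c = C_c·H/(1+e₀)·log₁₀(σ'_f/σ'_0) = 0.26×7.2/(1+0.93)×log₁₀(124.01/57.442)
    = 0.96995 × 0.33423 = 0.3242 m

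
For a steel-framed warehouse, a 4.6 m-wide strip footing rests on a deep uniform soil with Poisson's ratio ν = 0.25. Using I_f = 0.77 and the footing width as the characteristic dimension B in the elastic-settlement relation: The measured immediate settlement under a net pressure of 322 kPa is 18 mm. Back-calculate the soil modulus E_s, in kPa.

E_s ≈ 59400 kPa

S_e = q·B·(1−ν²)/E_s · I_f  ⇒  E_s = q·B·(1−ν²)·I_f / S_e.
E_s = 322 × 4.6 × 0.9375 × 0.77 / 0.018 = 59400 kPa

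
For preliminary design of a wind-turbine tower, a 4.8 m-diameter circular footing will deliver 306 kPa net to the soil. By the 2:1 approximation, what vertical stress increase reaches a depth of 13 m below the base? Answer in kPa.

Δσ_z ≈ 22.3 kPa

By the 2:1 method the load spreads at 1 horizontal : 2 vertical, so at depth z the loaded area has grown by z in each plan dimension:
Δσ ≈ qD²/(D+z)² = 306×4.8²/(4.8+13)² = 22.252 kPa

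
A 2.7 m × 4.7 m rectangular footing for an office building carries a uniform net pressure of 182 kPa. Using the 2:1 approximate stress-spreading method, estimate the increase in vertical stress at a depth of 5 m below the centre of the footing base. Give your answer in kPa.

By the 2:1 method the load spreads at 1 horizontal : 2 vertical, so at depth z the loaded area has grown by z in each plan dimension:
Δσ = qBL/((B+z)(L+z)) = 182×2.7×4.7/((2.7+5)(4.7+5)) = 30.922 kPa

Δσ_z ≈ 30.9 kPa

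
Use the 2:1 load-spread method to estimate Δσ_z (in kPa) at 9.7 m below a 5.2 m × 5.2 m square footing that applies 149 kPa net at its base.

Δσ_z ≈ 18.1 kPa

By the 2:1 method the load spreads at 1 horizontal : 2 vertical, so at depth z the loaded area has grown by z in each plan dimension:
Δσ = qBL/((B+z)(L+z)) = 149×5.2×5.2/((5.2+9.7)(5.2+9.7)) = 18.148 kPa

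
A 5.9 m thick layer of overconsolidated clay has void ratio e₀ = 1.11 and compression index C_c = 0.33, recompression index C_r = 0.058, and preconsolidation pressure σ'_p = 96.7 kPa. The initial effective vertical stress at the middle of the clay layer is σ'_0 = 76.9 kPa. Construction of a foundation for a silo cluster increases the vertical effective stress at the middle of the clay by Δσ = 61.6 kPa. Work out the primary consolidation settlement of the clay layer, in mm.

S_c ≈ 160 mm

Final effective stress: σ'_f = 76.9 + 61.6 = 138.5 kPa.
σ'_f = 138.5 > σ'_p = 96.7 kPa, so the stress path crosses the preconsolidation pressure — recompression up to σ'_p, then virgin compression beyond:
S_c = H/(1+e₀)·[C_r·log₁₀(σ'_p/σ'_0) + C_c·log₁₀(σ'_f/σ'_p)]
    = 5.9/2.11 × [0.058×log₁₀(96.7/76.9) + 0.33×log₁₀(138.5/96.7)]
    = 2.7962 × [0.005771 + 0.051488] = 0.1601 m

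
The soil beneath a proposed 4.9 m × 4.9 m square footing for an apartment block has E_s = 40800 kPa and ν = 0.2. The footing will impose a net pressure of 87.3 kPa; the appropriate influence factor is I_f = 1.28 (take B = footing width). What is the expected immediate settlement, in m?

Immediate (elastic) settlement: S_e = q·B·(1−ν²)/E_s · I_f.
S_e = 87.3 × 4.9 × (1 − 0.2²) / 40800 × 1.28
    = 87.3 × 4.9 × 0.96 / 40800 × 1.28
    = 0.01288 m

S_e ≈ 0.0129 m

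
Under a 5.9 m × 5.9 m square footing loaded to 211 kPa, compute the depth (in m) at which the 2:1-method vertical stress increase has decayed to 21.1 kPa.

z ≈ 12.8 m

2:1 spreading — at depth z the loaded area has grown by z in each plan dimension:
qB²/(B+z)² = Δσ_z ⇒ z = B(√(q/Δσ_z) − 1) = 5.9×(√(211/21.1) − 1) = 12.76 m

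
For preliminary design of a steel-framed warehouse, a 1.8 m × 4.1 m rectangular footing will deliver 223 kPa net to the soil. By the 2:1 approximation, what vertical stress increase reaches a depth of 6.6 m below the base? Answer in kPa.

By the 2:1 method the load spreads at 1 horizontal : 2 vertical, so at depth z the loaded area has grown by z in each plan dimension:
Δσ = qBL/((B+z)(L+z)) = 223×1.8×4.1/((1.8+6.6)(4.1+6.6)) = 18.31 kPa

Δσ_z ≈ 18.3 kPa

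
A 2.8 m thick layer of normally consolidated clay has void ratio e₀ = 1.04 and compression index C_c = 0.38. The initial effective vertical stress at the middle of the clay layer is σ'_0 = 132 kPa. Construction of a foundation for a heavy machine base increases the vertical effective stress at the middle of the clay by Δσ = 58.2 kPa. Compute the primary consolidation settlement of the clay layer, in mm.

Final effective stress: σ'_f = σ'_0 + Δσ = 132 + 58.2 = 190.2 kPa.
Normally consolidated clay, so the full stress increment lies on the virgin compression line:
S_c = C_c·H/(1+e₀)·log₁₀(σ'_f/σ'_0) = 0.38×2.8/(1+1.04)×log₁₀(190.2/132)
    = 0.52157 × 0.15864 = 0.08274 m

S_c ≈ 82.7 mm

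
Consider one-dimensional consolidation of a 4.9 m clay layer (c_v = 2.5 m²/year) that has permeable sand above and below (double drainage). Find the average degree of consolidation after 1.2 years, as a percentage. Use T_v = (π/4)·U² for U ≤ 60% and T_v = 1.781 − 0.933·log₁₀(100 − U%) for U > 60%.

U ≈ 76.4 %

Drainage path length: H_d = H/2 = 2.45 m (double drainage).
T_v = c_v·t/H_d² = 2.5×1.2/2.45² = 0.49979.
T_v = 0.49979 corresponds to the U > 60% branch:
U = 1 − 10^((1.781 − T_v)/0.933)/100 = 0.7638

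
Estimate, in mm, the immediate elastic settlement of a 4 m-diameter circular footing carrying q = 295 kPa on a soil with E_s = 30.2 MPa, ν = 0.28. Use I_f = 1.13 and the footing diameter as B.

S_e ≈ 40.7 mm

Immediate (elastic) settlement: S_e = q·B·(1−ν²)/E_s · I_f.
E_s = 30.2 MPa = 30200 kPa.
S_e = 295 × 4 × (1 − 0.28²) / 30200 × 1.13
    = 295 × 4 × 0.9216 / 30200 × 1.13
    = 0.04069 m = 40.69 mm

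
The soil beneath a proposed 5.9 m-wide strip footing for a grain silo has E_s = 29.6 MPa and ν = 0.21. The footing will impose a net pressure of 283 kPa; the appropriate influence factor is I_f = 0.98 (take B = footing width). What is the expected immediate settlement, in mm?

Immediate (elastic) settlement: S_e = q·B·(1−ν²)/E_s · I_f.
E_s = 29.6 MPa = 29600 kPa.
S_e = 283 × 5.9 × (1 − 0.21²) / 29600 × 0.98
    = 283 × 5.9 × 0.9559 / 29600 × 0.98
    = 0.05284 m = 52.84 mm

S_e ≈ 52.8 mm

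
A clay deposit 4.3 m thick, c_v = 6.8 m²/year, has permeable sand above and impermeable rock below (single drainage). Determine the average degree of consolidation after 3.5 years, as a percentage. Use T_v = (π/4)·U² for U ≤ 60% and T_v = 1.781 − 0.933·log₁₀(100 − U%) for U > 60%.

U ≈ 96.6 %

Drainage path length: H_d = H = 4.3 m (single drainage).
T_v = c_v·t/H_d² = 6.8×3.5/4.3² = 1.2872.
T_v = 1.2872 corresponds to the U > 60% branch:
U = 1 − 10^((1.781 − T_v)/0.933)/100 = 0.9662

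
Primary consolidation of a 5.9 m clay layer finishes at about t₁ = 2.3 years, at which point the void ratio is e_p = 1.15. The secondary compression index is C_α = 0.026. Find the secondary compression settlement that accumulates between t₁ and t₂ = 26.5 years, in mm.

S_s ≈ 75.7 mm

Secondary compression: S_s = C_α·H/(1+e_p)·log₁₀(t₂/t₁)
S_s = 0.026×5.9/(1+1.15)×log₁₀(26.5/2.3)
    = 0.07135 × 1.062 = 0.07574 m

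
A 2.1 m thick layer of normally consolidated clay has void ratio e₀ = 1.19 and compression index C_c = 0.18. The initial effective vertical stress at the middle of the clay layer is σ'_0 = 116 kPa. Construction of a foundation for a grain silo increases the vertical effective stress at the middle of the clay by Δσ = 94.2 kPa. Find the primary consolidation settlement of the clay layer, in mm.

S_c ≈ 44.6 mm

Final effective stress: σ'_f = σ'_0 + Δσ = 116 + 94.2 = 210.2 kPa.
Normally consolidated clay, so the full stress increment lies on the virgin compression line:
S_c = C_c·H/(1+e₀)·log₁₀(σ'_f/σ'_0) = 0.18×2.1/(1+1.19)×log₁₀(210.2/116)
    = 0.1726 × 0.25817 = 0.04456 m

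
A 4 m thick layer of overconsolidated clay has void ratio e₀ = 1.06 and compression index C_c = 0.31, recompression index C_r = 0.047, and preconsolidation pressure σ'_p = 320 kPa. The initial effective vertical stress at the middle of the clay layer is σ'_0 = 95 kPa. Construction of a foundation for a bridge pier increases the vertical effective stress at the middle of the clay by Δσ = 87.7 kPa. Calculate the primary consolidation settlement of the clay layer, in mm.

S_c ≈ 25.9 mm

Final effective stress: σ'_f = 95 + 87.7 = 182.7 kPa.
σ'_f = 182.7 ≤ σ'_p = 320 kPa, so the clay remains overconsolidated and only the recompression index applies:
S_c = C_r·H/(1+e₀)·log₁₀(σ'_f/σ'_0) = 0.047×4/2.06×log₁₀(182.7/95)
    = 0.09126 × 0.28401 = 0.02592 m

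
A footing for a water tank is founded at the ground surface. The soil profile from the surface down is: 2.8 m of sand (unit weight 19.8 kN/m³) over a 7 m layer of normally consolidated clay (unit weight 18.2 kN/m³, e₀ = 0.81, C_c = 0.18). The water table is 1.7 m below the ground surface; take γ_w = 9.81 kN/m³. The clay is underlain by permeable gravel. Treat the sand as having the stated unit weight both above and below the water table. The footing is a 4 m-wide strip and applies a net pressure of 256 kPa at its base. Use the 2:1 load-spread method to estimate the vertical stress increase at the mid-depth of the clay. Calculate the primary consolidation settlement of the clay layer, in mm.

Mid-depth of clay below the ground surface: z = 2.8 + 7/2 = 6.3 m.
Total vertical stress at mid-clay: σ_v = 19.8×2.8 + 18.2×3.5 = 119.14 kPa.
Pore pressure: u = 9.81×(6.3 − 1.7) = 45.126 kPa.
Initial effective stress: σ'_0 = σ_v − u = 119.14 − 45.126 = 74.014 kPa.
Stress increase at mid-clay by the 2:1 spreading method:
Δσ = qB/(B+z) = 256×4/(4+6.3) = 99.417 kPa
Final effective stress: σ'_f = σ'_0 + Δσ = 74.014 + 99.417 = 173.43 kPa.
Normally consolidated clay, so the full stress increment lies on the virgin compression line:
S_c = C_c·H/(1+e₀)·log₁₀(σ'_f/σ'_0) = 0.18×7/(1+0.81)×log₁₀(173.43/74.014)
    = 0.69613 × 0.36981 = 0.2574 m

S_c ≈ 257 mm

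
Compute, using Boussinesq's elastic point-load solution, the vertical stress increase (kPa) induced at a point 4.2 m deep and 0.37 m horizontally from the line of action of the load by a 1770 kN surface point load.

Δσ_z ≈ 47 kPa

Boussinesq vertical stress below a point load on an elastic half-space:
Δσ_z = 3P/(2πz²) · [1 + (r/z)²]^(−5/2)
r/z = 0.37/4.2 = 0.088095; [1+(r/z)²]^(−5/2) = 0.98086.
Δσ_z = 3×1770/(2π×4.2²) × 0.98086 = 47.909 × 0.98086 = 46.99 kPa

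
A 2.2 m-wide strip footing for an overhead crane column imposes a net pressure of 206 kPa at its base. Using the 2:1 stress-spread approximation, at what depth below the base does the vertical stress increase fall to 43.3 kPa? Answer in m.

2:1 spreading — at depth z the loaded area has grown by z in each plan dimension:
qB/(B+z) = Δσ_z ⇒ z = qB/Δσ_z − B = 206×2.2/43.3 − 2.2 = 8.267 m

z ≈ 8.27 m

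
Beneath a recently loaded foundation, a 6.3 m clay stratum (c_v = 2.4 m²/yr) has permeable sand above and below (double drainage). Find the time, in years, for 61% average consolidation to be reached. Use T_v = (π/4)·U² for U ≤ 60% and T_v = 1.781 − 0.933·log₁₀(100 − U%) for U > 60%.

t ≈ 1.23 years

Drainage path length: H_d = H/2 = 3.15 m (double drainage).
U > 60%: T_v = 1.781 − 0.933·log₁₀(100 − 61) = 0.29654.
t = T_v·H_d²/c_v = 0.29654×3.15²/2.4 = 1.226 years.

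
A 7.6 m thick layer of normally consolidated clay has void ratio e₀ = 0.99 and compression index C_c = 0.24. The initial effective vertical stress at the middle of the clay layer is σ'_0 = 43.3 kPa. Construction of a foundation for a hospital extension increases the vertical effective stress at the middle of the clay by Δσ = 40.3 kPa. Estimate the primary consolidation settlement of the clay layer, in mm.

S_c ≈ 262 mm

Final effective stress: σ'_f = σ'_0 + Δσ = 43.3 + 40.3 = 83.6 kPa.
Normally consolidated clay, so the full stress increment lies on the virgin compression line:
S_c = C_c·H/(1+e₀)·log₁₀(σ'_f/σ'_0) = 0.24×7.6/(1+0.99)×log₁₀(83.6/43.3)
    = 0.91658 × 0.28572 = 0.2619 m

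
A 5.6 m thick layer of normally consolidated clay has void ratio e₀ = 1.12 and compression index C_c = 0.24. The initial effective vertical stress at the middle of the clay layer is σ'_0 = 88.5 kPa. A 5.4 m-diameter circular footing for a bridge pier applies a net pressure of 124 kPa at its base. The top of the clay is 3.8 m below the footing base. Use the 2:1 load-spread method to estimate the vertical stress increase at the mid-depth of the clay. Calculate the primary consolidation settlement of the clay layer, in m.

Mid-depth of clay below the footing base: z = 3.8 + 5.6/2 = 6.6 m.
Stress increase at mid-clay by the 2:1 spreading method:
Δσ ≈ qD²/(D+z)² = 124×5.4²/(5.4+6.6)² = 25.11 kPa
Final effective stress: σ'_f = σ'_0 + Δσ = 88.5 + 25.11 = 113.61 kPa.
Normally consolidated clay, so the full stress increment lies on the virgin compression line:
S_c = C_c·H/(1+e₀)·log₁₀(σ'_f/σ'_0) = 0.24×5.6/(1+1.12)×log₁₀(113.61/88.5)
    = 0.63396 × 0.10847 = 0.06877 m

S_c ≈ 0.0688 m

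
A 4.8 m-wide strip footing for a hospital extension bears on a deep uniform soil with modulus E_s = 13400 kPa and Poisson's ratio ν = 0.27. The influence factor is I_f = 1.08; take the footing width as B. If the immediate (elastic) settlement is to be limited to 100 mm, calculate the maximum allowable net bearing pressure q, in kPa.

S_e = q·B·(1−ν²)/E_s · I_f  ⇒  q = S_e·E_s / (B·(1−ν²)·I_f).
q = 0.1 × 13400 / (4.8 × 0.9271 × 1.08) = 278.8 kPa

q ≈ 279 kPa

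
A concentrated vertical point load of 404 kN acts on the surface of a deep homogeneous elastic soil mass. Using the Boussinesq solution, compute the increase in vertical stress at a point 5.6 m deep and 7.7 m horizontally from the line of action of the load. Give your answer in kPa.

Δσ_z ≈ 0.433 kPa

Boussinesq vertical stress below a point load on an elastic half-space:
Δσ_z = 3P/(2πz²) · [1 + (r/z)²]^(−5/2)
r/z = 7.7/5.6 = 1.375; [1+(r/z)²]^(−5/2) = 0.070392.
Δσ_z = 3×404/(2π×5.6²) × 0.070392 = 6.151 × 0.070392 = 0.433 kPa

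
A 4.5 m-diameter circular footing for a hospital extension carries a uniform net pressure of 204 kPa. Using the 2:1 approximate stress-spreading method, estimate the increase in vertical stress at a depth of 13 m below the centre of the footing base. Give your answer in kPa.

By the 2:1 method the load spreads at 1 horizontal : 2 vertical, so at depth z the loaded area has grown by z in each plan dimension:
Δσ ≈ qD²/(D+z)² = 204×4.5²/(4.5+13)² = 13.489 kPa

Δσ_z ≈ 13.5 kPa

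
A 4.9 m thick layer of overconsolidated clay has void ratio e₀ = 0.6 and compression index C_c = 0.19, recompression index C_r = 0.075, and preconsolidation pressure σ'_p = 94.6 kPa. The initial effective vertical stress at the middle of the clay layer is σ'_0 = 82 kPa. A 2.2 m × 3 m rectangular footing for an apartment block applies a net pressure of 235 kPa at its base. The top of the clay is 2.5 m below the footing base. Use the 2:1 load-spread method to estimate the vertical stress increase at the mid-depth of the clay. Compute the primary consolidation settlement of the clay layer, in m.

S_c ≈ 0.0507 m

Mid-depth of clay below the footing base: z = 2.5 + 4.9/2 = 4.95 m.
Stress increase at mid-clay by the 2:1 spreading method:
Δσ = qBL/((B+z)(L+z)) = 235×2.2×3/((2.2+4.95)(3+4.95)) = 27.286 kPa
Final effective stress: σ'_f = 82 + 27.286 = 109.29 kPa.
σ'_f = 109.29 > σ'_p = 94.6 kPa, so the stress path crosses the preconsolidation pressure — recompression up to σ'_p, then virgin compression beyond:
S_c = H/(1+e₀)·[C_r·log₁₀(σ'_p/σ'_0) + C_c·log₁₀(σ'_f/σ'_p)]
    = 4.9/1.6 × [0.075×log₁₀(94.6/82) + 0.19×log₁₀(109.29/94.6)]
    = 3.0625 × [0.0046558 + 0.011911] = 0.05074 m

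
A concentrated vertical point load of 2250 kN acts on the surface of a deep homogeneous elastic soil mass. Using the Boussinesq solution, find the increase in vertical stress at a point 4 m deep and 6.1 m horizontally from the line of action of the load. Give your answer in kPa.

Boussinesq vertical stress below a point load on an elastic half-space:
Δσ_z = 3P/(2πz²) · [1 + (r/z)²]^(−5/2)
r/z = 6.1/4 = 1.525; [1+(r/z)²]^(−5/2) = 0.049581.
Δσ_z = 3×2250/(2π×4²) × 0.049581 = 67.143 × 0.049581 = 3.329 kPa

Δσ_z ≈ 3.33 kPa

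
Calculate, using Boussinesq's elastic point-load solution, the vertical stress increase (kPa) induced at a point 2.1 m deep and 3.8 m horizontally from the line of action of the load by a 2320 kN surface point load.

Boussinesq vertical stress below a point load on an elastic half-space:
Δσ_z = 3P/(2πz²) · [1 + (r/z)²]^(−5/2)
r/z = 3.8/2.1 = 1.8095; [1+(r/z)²]^(−5/2) = 0.026474.
Δσ_z = 3×2320/(2π×2.1²) × 0.026474 = 251.18 × 0.026474 = 6.65 kPa

Δσ_z ≈ 6.65 kPa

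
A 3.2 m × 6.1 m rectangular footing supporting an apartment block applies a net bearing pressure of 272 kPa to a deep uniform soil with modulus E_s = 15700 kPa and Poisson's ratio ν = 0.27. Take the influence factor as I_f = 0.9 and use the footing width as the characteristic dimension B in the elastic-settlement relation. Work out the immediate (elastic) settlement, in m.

S_e ≈ 0.0463 m

Immediate (elastic) settlement: S_e = q·B·(1−ν²)/E_s · I_f.
S_e = 272 × 3.2 × (1 − 0.27²) / 15700 × 0.9
    = 272 × 3.2 × 0.9271 / 15700 × 0.9
    = 0.04626 m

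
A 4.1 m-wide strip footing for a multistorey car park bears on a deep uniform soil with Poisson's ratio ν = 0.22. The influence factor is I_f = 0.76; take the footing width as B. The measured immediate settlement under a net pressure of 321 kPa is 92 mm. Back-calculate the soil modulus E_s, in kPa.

E_s ≈ 10300 kPa

S_e = q·B·(1−ν²)/E_s · I_f  ⇒  E_s = q·B·(1−ν²)·I_f / S_e.
E_s = 321 × 4.1 × 0.9516 × 0.76 / 0.092 = 10350 kPa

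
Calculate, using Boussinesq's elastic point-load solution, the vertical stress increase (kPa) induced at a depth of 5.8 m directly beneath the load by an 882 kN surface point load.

Boussinesq vertical stress below a point load on an elastic half-space:
Δσ_z = 3P/(2πz²) · [1 + (r/z)²]^(−5/2)
r/z = 0/5.8 = 0; [1+(r/z)²]^(−5/2) = 1.
Δσ_z = 3×882/(2π×5.8²) × 1 = 12.519 × 1 = 12.52 kPa

Δσ_z ≈ 12.5 kPa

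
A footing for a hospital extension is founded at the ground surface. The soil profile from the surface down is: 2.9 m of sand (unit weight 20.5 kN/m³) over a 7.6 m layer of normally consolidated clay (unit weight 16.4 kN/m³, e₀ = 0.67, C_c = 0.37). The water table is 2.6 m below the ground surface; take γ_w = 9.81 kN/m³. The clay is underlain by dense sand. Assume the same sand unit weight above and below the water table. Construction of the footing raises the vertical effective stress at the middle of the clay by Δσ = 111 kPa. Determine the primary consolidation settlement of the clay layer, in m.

Mid-depth of clay below the ground surface: z = 2.9 + 7.6/2 = 6.7 m.
Total vertical stress at mid-clay: σ_v = 20.5×2.9 + 16.4×3.8 = 121.77 kPa.
Pore pressure: u = 9.81×(6.7 − 2.6) = 40.221 kPa.
Initial effective stress: σ'_0 = σ_v − u = 121.77 − 40.221 = 81.549 kPa.
Final effective stress: σ'_f = σ'_0 + Δσ = 81.549 + 111 = 192.55 kPa.
Normally consolidated clay, so the full stress increment lies on the virgin compression line:
S_c = C_c·H/(1+e₀)·log₁₀(σ'_f/σ'_0) = 0.37×7.6/(1+0.67)×log₁₀(192.55/81.549)
    = 1.6838 × 0.37312 = 0.6283 m

S_c ≈ 0.628 m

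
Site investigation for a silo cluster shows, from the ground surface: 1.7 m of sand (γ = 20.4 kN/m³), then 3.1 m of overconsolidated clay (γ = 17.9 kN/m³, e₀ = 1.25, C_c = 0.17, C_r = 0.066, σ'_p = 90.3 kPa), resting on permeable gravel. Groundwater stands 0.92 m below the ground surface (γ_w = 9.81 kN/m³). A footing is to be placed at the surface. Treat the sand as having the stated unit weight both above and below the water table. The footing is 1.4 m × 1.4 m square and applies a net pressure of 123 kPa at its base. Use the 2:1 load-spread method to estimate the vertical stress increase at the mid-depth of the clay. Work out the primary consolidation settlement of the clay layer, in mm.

S_c ≈ 9.8 mm

Mid-depth of clay below the ground surface: z = 1.7 + 3.1/2 = 3.25 m.
Total vertical stress at mid-clay: σ_v = 20.4×1.7 + 17.9×1.55 = 62.425 kPa.
Pore pressure: u = 9.81×(3.25 − 0.92) = 22.857 kPa.
Initial effective stress: σ'_0 = σ_v − u = 62.425 − 22.857 = 39.568 kPa.
Stress increase at mid-clay by the 2:1 spreading method:
Δσ = qBL/((B+z)(L+z)) = 123×1.4×1.4/((1.4+3.25)(1.4+3.25)) = 11.149 kPa
Final effective stress: σ'_f = 39.568 + 11.149 = 50.717 kPa.
σ'_f = 50.717 ≤ σ'_p = 90.3 kPa, so the clay remains overconsolidated and only the recompression index applies:
S_c = C_r·H/(1+e₀)·log₁₀(σ'_f/σ'_0) = 0.066×3.1/2.25×log₁₀(50.717/39.568)
    = 0.090935 × 0.10781 = 0.009804 m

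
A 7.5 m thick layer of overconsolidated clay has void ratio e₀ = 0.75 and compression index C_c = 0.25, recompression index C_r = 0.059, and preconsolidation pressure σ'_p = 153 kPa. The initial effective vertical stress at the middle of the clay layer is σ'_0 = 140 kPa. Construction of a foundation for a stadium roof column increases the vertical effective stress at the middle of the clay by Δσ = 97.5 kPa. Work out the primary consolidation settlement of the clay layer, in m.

S_c ≈ 0.214 m

Final effective stress: σ'_f = 140 + 97.5 = 237.5 kPa.
σ'_f = 237.5 > σ'_p = 153 kPa, so the stress path crosses the preconsolidation pressure — recompression up to σ'_p, then virgin compression beyond:
S_c = H/(1+e₀)·[C_r·log₁₀(σ'_p/σ'_0) + C_c·log₁₀(σ'_f/σ'_p)]
    = 7.5/1.75 × [0.059×log₁₀(153/140) + 0.25×log₁₀(237.5/153)]
    = 4.2857 × [0.0022752 + 0.047743] = 0.2144 m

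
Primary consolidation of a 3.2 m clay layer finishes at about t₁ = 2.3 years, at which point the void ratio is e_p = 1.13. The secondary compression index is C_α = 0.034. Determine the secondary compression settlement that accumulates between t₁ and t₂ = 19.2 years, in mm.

S_s ≈ 47.1 mm

Secondary compression: S_s = C_α·H/(1+e_p)·log₁₀(t₂/t₁)
S_s = 0.034×3.2/(1+1.13)×log₁₀(19.2/2.3)
    = 0.05108 × 0.9216 = 0.04707 m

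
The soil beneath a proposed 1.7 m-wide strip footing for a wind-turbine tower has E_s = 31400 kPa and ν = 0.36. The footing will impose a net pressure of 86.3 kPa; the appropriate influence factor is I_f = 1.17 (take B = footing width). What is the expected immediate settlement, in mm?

S_e ≈ 4.76 mm

Immediate (elastic) settlement: S_e = q·B·(1−ν²)/E_s · I_f.
S_e = 86.3 × 1.7 × (1 − 0.36²) / 31400 × 1.17
    = 86.3 × 1.7 × 0.8704 / 31400 × 1.17
    = 0.004758 m = 4.758 mm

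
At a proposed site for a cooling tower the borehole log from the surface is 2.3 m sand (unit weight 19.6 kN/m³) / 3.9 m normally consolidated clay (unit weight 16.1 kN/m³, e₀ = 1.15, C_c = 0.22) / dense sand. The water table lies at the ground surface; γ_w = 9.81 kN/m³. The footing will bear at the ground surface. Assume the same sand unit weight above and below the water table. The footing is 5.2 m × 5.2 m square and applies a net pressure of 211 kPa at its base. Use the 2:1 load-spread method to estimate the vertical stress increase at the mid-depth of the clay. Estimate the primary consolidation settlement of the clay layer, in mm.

Mid-depth of clay below the ground surface: z = 2.3 + 3.9/2 = 4.25 m.
Total vertical stress at mid-clay: σ_v = 19.6×2.3 + 16.1×1.95 = 76.475 kPa.
Pore pressure: u = 9.81×(4.25 − 0) = 41.693 kPa.
Initial effective stress: σ'_0 = σ_v − u = 76.475 − 41.693 = 34.782 kPa.
Stress increase at mid-clay by the 2:1 spreading method:
Δσ = qBL/((B+z)(L+z)) = 211×5.2×5.2/((5.2+4.25)(5.2+4.25)) = 63.889 kPa
Final effective stress: σ'_f = σ'_0 + Δσ = 34.782 + 63.889 = 98.671 kPa.
Normally consolidated clay, so the full stress increment lies on the virgin compression line:
S_c = C_c·H/(1+e₀)·log₁₀(σ'_f/σ'_0) = 0.22×3.9/(1+1.15)×log₁₀(98.671/34.782)
    = 0.39907 × 0.45283 = 0.1807 m

S_c ≈ 181 mm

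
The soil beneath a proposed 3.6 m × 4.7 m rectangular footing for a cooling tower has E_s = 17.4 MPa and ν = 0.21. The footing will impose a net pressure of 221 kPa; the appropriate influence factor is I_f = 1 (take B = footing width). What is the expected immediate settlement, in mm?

Immediate (elastic) settlement: S_e = q·B·(1−ν²)/E_s · I_f.
E_s = 17.4 MPa = 17400 kPa.
S_e = 221 × 3.6 × (1 − 0.21²) / 17400 × 1
    = 221 × 3.6 × 0.9559 / 17400 × 1
    = 0.04371 m = 43.71 mm

S_e ≈ 43.7 mm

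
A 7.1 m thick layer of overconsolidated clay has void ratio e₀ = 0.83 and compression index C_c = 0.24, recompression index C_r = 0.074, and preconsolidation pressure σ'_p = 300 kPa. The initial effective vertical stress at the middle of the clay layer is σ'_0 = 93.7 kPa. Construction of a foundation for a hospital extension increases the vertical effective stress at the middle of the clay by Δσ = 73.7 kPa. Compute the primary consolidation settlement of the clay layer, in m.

Final effective stress: σ'_f = 93.7 + 73.7 = 167.4 kPa.
σ'_f = 167.4 ≤ σ'_p = 300 kPa, so the clay remains overconsolidated and only the recompression index applies:
S_c = C_r·H/(1+e₀)·log₁₀(σ'_f/σ'_0) = 0.074×7.1/1.83×log₁₀(167.4/93.7)
    = 0.28711 × 0.25202 = 0.07236 m

S_c ≈ 0.0724 m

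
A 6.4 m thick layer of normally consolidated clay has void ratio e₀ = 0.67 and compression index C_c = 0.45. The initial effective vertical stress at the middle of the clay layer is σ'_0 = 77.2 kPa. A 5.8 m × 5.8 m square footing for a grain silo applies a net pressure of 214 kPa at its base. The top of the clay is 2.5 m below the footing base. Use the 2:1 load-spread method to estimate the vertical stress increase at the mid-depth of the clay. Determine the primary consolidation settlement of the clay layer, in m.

Mid-depth of clay below the footing base: z = 2.5 + 6.4/2 = 5.7 m.
Stress increase at mid-clay by the 2:1 spreading method:
Δσ = qBL/((B+z)(L+z)) = 214×5.8×5.8/((5.8+5.7)(5.8+5.7)) = 54.434 kPa
Final effective stress: σ'_f = σ'_0 + Δσ = 77.2 + 54.434 = 131.63 kPa.
Normally consolidated clay, so the full stress increment lies on the virgin compression line:
S_c = C_c·H/(1+e₀)·log₁₀(σ'_f/σ'_0) = 0.45×6.4/(1+0.67)×log₁₀(131.63/77.2)
    = 1.7246 × 0.23174 = 0.3997 m

S_c ≈ 0.4 m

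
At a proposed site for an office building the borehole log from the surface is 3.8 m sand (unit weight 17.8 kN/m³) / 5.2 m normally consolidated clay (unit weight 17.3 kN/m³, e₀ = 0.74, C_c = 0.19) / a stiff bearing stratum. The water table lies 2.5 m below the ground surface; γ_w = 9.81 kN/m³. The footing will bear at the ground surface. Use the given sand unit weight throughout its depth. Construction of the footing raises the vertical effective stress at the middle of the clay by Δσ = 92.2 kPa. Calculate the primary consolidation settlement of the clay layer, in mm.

S_c ≈ 199 mm

Mid-depth of clay below the ground surface: z = 3.8 + 5.2/2 = 6.4 m.
Total vertical stress at mid-clay: σ_v = 17.8×3.8 + 17.3×2.6 = 112.62 kPa.
Pore pressure: u = 9.81×(6.4 − 2.5) = 38.259 kPa.
Initial effective stress: σ'_0 = σ_v − u = 112.62 − 38.259 = 74.361 kPa.
Final effective stress: σ'_f = σ'_0 + Δσ = 74.361 + 92.2 = 166.56 kPa.
Normally consolidated clay, so the full stress increment lies on the virgin compression line:
S_c = C_c·H/(1+e₀)·log₁₀(σ'_f/σ'_0) = 0.19×5.2/(1+0.74)×log₁₀(166.56/74.361)
    = 0.56782 × 0.35023 = 0.1989 m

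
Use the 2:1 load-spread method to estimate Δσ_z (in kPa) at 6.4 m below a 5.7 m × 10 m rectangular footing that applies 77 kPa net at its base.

Δσ_z ≈ 22.1 kPa

By the 2:1 method the load spreads at 1 horizontal : 2 vertical, so at depth z the loaded area has grown by z in each plan dimension:
Δσ = qBL/((B+z)(L+z)) = 77×5.7×10/((5.7+6.4)(10+6.4)) = 22.118 kPa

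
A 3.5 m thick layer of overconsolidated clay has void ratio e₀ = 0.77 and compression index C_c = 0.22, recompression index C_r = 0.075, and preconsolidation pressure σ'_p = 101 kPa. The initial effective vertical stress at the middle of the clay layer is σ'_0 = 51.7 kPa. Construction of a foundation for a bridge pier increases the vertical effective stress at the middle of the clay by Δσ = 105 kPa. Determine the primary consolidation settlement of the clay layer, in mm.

S_c ≈ 126 mm

Final effective stress: σ'_f = 51.7 + 105 = 156.7 kPa.
σ'_f = 156.7 > σ'_p = 101 kPa, so the stress path crosses the preconsolidation pressure — recompression up to σ'_p, then virgin compression beyond:
S_c = H/(1+e₀)·[C_r·log₁₀(σ'_p/σ'_0) + C_c·log₁₀(σ'_f/σ'_p)]
    = 3.5/1.77 × [0.075×log₁₀(101/51.7) + 0.22×log₁₀(156.7/101)]
    = 1.9774 × [0.021812 + 0.041964] = 0.1261 m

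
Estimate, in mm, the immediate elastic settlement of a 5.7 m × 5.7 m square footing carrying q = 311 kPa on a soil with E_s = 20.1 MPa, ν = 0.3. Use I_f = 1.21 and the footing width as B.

Immediate (elastic) settlement: S_e = q·B·(1−ν²)/E_s · I_f.
E_s = 20.1 MPa = 20100 kPa.
S_e = 311 × 5.7 × (1 − 0.3²) / 20100 × 1.21
    = 311 × 5.7 × 0.91 / 20100 × 1.21
    = 0.09711 m = 97.11 mm

S_e ≈ 97.1 mm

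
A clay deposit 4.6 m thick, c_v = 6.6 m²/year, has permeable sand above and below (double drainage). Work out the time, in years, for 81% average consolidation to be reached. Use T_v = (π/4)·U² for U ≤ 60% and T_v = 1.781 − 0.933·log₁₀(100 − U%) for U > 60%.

Drainage path length: H_d = H/2 = 2.3 m (double drainage).
U > 60%: T_v = 1.781 − 0.933·log₁₀(100 − 81) = 0.58792.
t = T_v·H_d²/c_v = 0.58792×2.3²/6.6 = 0.4712 years.

t ≈ 0.471 years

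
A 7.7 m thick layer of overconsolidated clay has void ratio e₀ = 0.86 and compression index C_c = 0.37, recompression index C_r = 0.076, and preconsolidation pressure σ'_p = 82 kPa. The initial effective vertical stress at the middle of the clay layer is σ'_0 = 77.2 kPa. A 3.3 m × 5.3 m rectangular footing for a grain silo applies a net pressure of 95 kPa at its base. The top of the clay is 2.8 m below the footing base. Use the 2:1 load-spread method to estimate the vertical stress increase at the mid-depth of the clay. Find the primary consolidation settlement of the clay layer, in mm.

S_c ≈ 78.8 mm

Mid-depth of clay below the footing base: z = 2.8 + 7.7/2 = 6.65 m.
Stress increase at mid-clay by the 2:1 spreading method:
Δσ = qBL/((B+z)(L+z)) = 95×3.3×5.3/((3.3+6.65)(5.3+6.65)) = 13.974 kPa
Final effective stress: σ'_f = 77.2 + 13.974 = 91.174 kPa.
σ'_f = 91.174 > σ'_p = 82 kPa, so the stress path crosses the preconsolidation pressure — recompression up to σ'_p, then virgin compression beyond:
S_c = H/(1+e₀)·[C_r·log₁₀(σ'_p/σ'_0) + C_c·log₁₀(σ'_f/σ'_p)]
    = 7.7/1.86 × [0.076×log₁₀(82/77.2) + 0.37×log₁₀(91.174/82)]
    = 4.1398 × [0.0019909 + 0.017041] = 0.07879 m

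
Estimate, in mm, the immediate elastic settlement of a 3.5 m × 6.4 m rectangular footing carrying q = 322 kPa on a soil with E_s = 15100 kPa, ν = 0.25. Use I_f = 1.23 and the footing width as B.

Immediate (elastic) settlement: S_e = q·B·(1−ν²)/E_s · I_f.
S_e = 322 × 3.5 × (1 − 0.25²) / 15100 × 1.23
    = 322 × 3.5 × 0.9375 / 15100 × 1.23
    = 0.08606 m = 86.06 mm

S_e ≈ 86.1 mm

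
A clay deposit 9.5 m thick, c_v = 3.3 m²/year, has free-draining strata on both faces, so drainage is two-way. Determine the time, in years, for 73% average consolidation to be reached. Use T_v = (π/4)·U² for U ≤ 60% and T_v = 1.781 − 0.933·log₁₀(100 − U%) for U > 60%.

t ≈ 3.05 years

Drainage path length: H_d = H/2 = 4.75 m (double drainage).
U > 60%: T_v = 1.781 − 0.933·log₁₀(100 − 73) = 0.44554.
t = T_v·H_d²/c_v = 0.44554×4.75²/3.3 = 3.046 years.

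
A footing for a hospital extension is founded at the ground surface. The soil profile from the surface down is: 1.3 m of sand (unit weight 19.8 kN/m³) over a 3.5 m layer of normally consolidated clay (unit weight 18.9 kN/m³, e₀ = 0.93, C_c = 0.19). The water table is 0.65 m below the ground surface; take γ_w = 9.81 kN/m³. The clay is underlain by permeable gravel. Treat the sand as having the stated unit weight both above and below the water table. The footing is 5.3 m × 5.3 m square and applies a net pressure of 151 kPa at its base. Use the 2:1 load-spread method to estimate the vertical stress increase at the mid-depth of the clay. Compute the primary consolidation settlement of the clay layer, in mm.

Mid-depth of clay below the ground surface: z = 1.3 + 3.5/2 = 3.05 m.
Total vertical stress at mid-clay: σ_v = 19.8×1.3 + 18.9×1.75 = 58.815 kPa.
Pore pressure: u = 9.81×(3.05 − 0.65) = 23.544 kPa.
Initial effective stress: σ'_0 = σ_v − u = 58.815 − 23.544 = 35.271 kPa.
Stress increase at mid-clay by the 2:1 spreading method:
Δσ = qBL/((B+z)(L+z)) = 151×5.3×5.3/((5.3+3.05)(5.3+3.05)) = 60.835 kPa
Final effective stress: σ'_f = σ'_0 + Δσ = 35.271 + 60.835 = 96.106 kPa.
Normally consolidated clay, so the full stress increment lies on the virgin compression line:
S_c = C_c·H/(1+e₀)·log₁₀(σ'_f/σ'_0) = 0.19×3.5/(1+0.93)×log₁₀(96.106/35.271)
    = 0.34456 × 0.43533 = 0.15 m

S_c ≈ 150 mm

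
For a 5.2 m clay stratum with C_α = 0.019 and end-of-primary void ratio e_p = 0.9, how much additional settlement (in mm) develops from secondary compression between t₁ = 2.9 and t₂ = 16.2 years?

Secondary compression: S_s = C_α·H/(1+e_p)·log₁₀(t₂/t₁)
S_s = 0.019×5.2/(1+0.9)×log₁₀(16.2/2.9)
    = 0.052 × 0.7471 = 0.03885 m

S_s ≈ 38.9 mm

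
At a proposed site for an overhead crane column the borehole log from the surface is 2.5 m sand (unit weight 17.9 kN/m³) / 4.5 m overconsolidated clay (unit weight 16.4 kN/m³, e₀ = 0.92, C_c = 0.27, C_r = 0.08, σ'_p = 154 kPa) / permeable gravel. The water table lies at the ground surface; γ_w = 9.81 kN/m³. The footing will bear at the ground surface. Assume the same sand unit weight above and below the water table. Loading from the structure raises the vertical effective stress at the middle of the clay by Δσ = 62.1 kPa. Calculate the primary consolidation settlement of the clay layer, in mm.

Mid-depth of clay below the ground surface: z = 2.5 + 4.5/2 = 4.75 m.
Total vertical stress at mid-clay: σ_v = 17.9×2.5 + 16.4×2.25 = 81.65 kPa.
Pore pressure: u = 9.81×(4.75 − 0) = 46.598 kPa.
Initial effective stress: σ'_0 = σ_v − u = 81.65 − 46.598 = 35.052 kPa.
Final effective stress: σ'_f = 35.052 + 62.1 = 97.152 kPa.
σ'_f = 97.152 ≤ σ'_p = 154 kPa, so the clay remains overconsolidated and only the recompression index applies:
S_c = C_r·H/(1+e₀)·log₁₀(σ'_f/σ'_0) = 0.08×4.5/1.92×log₁₀(97.152/35.052)
    = 0.1875 × 0.44274 = 0.08302 m

S_c ≈ 83 mm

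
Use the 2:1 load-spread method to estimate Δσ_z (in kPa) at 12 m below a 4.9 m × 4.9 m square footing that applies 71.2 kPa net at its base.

Δσ_z ≈ 5.99 kPa

By the 2:1 method the load spreads at 1 horizontal : 2 vertical, so at depth z the loaded area has grown by z in each plan dimension:
Δσ = qBL/((B+z)(L+z)) = 71.2×4.9×4.9/((4.9+12)(4.9+12)) = 5.9855 kPa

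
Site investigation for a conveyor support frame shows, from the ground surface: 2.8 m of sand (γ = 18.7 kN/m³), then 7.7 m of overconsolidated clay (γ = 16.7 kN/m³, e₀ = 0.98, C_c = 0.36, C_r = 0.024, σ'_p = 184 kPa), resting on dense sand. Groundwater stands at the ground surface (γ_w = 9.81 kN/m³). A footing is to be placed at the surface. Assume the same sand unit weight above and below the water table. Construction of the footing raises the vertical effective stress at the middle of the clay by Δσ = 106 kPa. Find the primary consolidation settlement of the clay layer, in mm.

S_c ≈ 45.4 mm

Mid-depth of clay below the ground surface: z = 2.8 + 7.7/2 = 6.65 m.
Total vertical stress at mid-clay: σ_v = 18.7×2.8 + 16.7×3.85 = 116.66 kPa.
Pore pressure: u = 9.81×(6.65 − 0) = 65.237 kPa.
Initial effective stress: σ'_0 = σ_v − u = 116.66 − 65.237 = 51.423 kPa.
Final effective stress: σ'_f = 51.423 + 106 = 157.42 kPa.
σ'_f = 157.42 ≤ σ'_p = 184 kPa, so the clay remains overconsolidated and only the recompression index applies:
S_c = C_r·H/(1+e₀)·log₁₀(σ'_f/σ'_0) = 0.024×7.7/1.98×log₁₀(157.42/51.423)
    = 0.093334 × 0.4859 = 0.04535 m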